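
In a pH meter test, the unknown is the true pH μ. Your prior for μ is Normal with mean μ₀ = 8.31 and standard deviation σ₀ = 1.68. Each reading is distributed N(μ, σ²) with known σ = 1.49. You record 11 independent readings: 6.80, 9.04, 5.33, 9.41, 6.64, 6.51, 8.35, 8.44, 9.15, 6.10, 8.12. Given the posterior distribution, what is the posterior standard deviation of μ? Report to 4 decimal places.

0.4340

For Normal data with known variance σ², a Normal(μ₀, σ₀²) prior on μ is conjugate. Posterior precision = 1/σ₀² + n/σ²; posterior mean is the precision-weighted average of μ₀ and x̄.
σ₀² = 1.68² = 2.8224, σ² = 1.49² = 2.2201; σ² + n·σ₀² = 2.2201 + 11·2.8224 = 33.2665.
Posterior precision = 1/σ₀² + n/σ² = 1/2.8224 + 11/2.2201 = (σ² + n·σ₀²)/(σ₀²σ²) = 33.2665/(2.8224·2.2201); posterior variance σₙ² = σ₀²σ²/(σ² + n·σ₀²) = 2.8224·2.2201/33.2665 = 0.188358.
Posterior SD = √σₙ² = √(2.8224·2.2201/33.2665) = 0.4340.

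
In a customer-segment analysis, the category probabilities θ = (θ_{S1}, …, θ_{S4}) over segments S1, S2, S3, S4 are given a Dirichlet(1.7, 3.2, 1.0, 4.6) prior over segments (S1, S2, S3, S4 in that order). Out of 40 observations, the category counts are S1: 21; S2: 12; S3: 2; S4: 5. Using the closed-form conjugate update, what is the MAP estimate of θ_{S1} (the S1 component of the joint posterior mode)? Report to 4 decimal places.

0.4667

The Dirichlet prior is conjugate to the Multinomial likelihood: each posterior αⱼ = prior αⱼ + observed count nⱼ.
Posterior concentration: (22.7, 15.2, 3.0, 9.6), total = 50.5.
Joint mode component: (α_{S1}−1)/(Σα−K) = 21.7/46.5 = 0.4667.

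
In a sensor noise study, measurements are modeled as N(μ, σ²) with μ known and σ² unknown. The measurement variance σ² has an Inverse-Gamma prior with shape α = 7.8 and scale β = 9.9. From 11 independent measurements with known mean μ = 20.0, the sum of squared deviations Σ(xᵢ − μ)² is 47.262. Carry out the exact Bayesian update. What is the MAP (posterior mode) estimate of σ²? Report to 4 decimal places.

With known mean μ and an Inverse-Gamma(α, β) prior on σ², the Normal likelihood is conjugate: posterior is Inv-Gamma(α + n/2, β + Σ(xᵢ−μ)²/2).
Posterior: Inv-Gamma(7.8 + 11/2, 9.9 + 47.262/2) = Inv-Gamma(13.30, 33.5310).
Mode = β/(α+1) = 33.5310/14.30 = 2.3448.

2.3448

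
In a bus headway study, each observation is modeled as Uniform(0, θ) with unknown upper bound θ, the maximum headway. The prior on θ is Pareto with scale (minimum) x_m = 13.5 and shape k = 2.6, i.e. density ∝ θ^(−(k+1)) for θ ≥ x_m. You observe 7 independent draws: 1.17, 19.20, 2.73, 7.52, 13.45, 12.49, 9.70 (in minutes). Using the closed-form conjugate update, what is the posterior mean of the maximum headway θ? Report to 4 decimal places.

A Pareto(scale x_m, shape k) prior on the upper bound θ of Uniform(0, θ) is conjugate: posterior is Pareto(max(x_m, max xᵢ), k + n).
Sample maximum = 19.20; prior scale x_m = 13.5 → posterior scale = max = 19.20.
Posterior shape = 2.6 + 7 = 9.6.
E[θ|data] = k·x_m/(k−1) = 9.6·19.20/8.6 = 21.4326.

21.4326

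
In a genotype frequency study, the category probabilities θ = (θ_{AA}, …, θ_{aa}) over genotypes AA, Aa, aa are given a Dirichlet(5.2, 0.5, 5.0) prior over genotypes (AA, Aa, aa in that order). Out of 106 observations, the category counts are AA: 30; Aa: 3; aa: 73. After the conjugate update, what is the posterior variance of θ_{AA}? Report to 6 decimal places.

0.001790

The Dirichlet prior is conjugate to the Multinomial likelihood: each posterior αⱼ = prior αⱼ + observed count nⱼ.
Posterior concentration: (35.2, 3.5, 78.0), total = 116.7.
Var[θ_j] = α_j(Σα−α_j)/((Σα)²(Σα+1)) = 35.2·81.5/(116.7²·117.7) = 0.001790.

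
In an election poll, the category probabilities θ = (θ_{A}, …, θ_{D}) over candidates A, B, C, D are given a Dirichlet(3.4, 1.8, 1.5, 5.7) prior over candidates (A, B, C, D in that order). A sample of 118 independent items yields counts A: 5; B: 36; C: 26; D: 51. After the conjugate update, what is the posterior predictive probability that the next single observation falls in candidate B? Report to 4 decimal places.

0.2899

The Dirichlet prior is conjugate to the Multinomial likelihood: each posterior αⱼ = prior αⱼ + observed count nⱼ.
Posterior concentration: (8.4, 37.8, 27.5, 56.7), total = 130.4.
P(next = B | data) = α_{B}/Σα = 0.2899.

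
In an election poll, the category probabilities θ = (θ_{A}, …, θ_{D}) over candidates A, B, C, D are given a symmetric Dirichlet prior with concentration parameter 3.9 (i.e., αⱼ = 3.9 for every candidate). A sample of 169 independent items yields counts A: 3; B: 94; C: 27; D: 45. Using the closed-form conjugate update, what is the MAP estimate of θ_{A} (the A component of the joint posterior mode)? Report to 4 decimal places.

0.0327

The Dirichlet prior is conjugate to the Multinomial likelihood: each posterior αⱼ = prior αⱼ + observed count nⱼ.
Posterior concentration: (6.9, 97.9, 30.9, 48.9), total = 184.6.
Joint mode component: (α_{A}−1)/(Σα−K) = 5.9/180.6 = 0.0327.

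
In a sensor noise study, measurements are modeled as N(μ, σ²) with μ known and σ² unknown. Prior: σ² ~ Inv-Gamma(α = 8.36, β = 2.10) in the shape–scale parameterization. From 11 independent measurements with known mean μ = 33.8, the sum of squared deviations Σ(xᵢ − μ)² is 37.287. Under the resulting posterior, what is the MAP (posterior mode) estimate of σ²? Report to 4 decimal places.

With known mean μ and an Inverse-Gamma(α, β) prior on σ², the Normal likelihood is conjugate: posterior is Inv-Gamma(α + n/2, β + Σ(xᵢ−μ)²/2).
Posterior: Inv-Gamma(8.36 + 11/2, 2.10 + 37.287/2) = Inv-Gamma(13.86, 20.7435).
Mode = β/(α+1) = 20.7435/14.86 = 1.3959.

1.3959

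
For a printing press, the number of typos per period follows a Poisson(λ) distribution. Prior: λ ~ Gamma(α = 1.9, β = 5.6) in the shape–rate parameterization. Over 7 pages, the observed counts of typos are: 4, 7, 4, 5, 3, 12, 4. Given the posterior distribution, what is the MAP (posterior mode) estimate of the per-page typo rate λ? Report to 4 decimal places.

With a Gamma(shape α, rate β) prior, the Poisson likelihood is conjugate: the posterior is Gamma(α + ΣXᵢ, β + n).
Sum of counts S = 39 over n = 7 pages.
Posterior: Gamma(α+S, β+n) = Gamma(1.9+39, 5.6+7) = Gamma(40.9, 12.6).
Mode of Gamma(α,β) for α≥1 is (α−1)/β = 39.9/12.6 = 3.1667.

3.1667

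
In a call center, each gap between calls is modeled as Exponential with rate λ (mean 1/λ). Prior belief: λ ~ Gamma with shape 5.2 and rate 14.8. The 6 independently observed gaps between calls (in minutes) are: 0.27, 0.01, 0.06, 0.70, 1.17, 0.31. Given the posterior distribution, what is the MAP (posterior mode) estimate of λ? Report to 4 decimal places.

0.5889

With a Gamma(shape α, rate β) prior on the exponential rate λ, the posterior after n observations with total T = Σxᵢ is Gamma(α+n, β+T).
Sum of observations T = 2.52 minutes; n = 6.
Posterior: Gamma(5.2+6, 14.8+2.52) = Gamma(11.2, 17.32).
Mode = (α−1)/β = 0.5889.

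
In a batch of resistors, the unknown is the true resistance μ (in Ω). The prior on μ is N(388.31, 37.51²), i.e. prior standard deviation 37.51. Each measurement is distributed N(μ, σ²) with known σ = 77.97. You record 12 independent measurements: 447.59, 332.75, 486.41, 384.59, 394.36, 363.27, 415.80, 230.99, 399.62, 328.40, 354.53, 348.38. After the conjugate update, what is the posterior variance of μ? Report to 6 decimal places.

For Normal data with known variance σ², a Normal(μ₀, σ₀²) prior on μ is conjugate. Posterior precision = 1/σ₀² + n/σ²; posterior mean is the precision-weighted average of μ₀ and x̄.
σ₀² = 37.51² = 1407.0001, σ² = 77.97² = 6079.3209; σ² + n·σ₀² = 6079.3209 + 12·1407.0001 = 22963.3221.
Posterior precision = 1/σ₀² + n/σ² = 1/1407.0001 + 12/6079.3209 = (σ² + n·σ₀²)/(σ₀²σ²) = 22963.3221/(1407.0001·6079.3209); posterior variance σₙ² = σ₀²σ²/(σ² + n·σ₀²) = 1407.0001·6079.3209/22963.3221 = 372.489881.

372.489881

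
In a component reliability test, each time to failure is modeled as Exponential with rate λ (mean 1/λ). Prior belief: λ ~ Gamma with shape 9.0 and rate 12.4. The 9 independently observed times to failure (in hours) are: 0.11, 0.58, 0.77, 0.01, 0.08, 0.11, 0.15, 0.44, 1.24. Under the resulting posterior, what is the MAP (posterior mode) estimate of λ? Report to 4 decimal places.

With a Gamma(shape α, rate β) prior on the exponential rate λ, the posterior after n observations with total T = Σxᵢ is Gamma(α+n, β+T).
Sum of observations T = 3.49 hours; n = 9.
Posterior: Gamma(9.0+9, 12.4+3.49) = Gamma(18.0, 15.89).
Mode = (α−1)/β = 1.0699.

1.0699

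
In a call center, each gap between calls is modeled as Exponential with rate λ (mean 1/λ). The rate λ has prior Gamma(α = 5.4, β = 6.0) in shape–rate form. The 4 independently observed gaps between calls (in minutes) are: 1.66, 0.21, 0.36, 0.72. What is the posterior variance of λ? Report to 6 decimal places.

With a Gamma(shape α, rate β) prior on the exponential rate λ, the posterior after n observations with total T = Σxᵢ is Gamma(α+n, β+T).
Sum of observations T = 2.95 minutes; n = 4.
Posterior: Gamma(5.4+4, 6.0+2.95) = Gamma(9.4, 8.95).
Var = α/β² = 0.117350.

0.117350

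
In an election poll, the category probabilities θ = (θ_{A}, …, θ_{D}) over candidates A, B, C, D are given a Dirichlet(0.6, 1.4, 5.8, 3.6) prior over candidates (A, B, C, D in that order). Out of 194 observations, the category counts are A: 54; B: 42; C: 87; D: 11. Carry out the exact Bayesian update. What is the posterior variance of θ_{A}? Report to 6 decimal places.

The Dirichlet prior is conjugate to the Multinomial likelihood: each posterior αⱼ = prior αⱼ + observed count nⱼ.
Posterior concentration: (54.6, 43.4, 92.8, 14.6), total = 205.4.
Var[θ_j] = α_j(Σα−α_j)/((Σα)²(Σα+1)) = 54.6·150.8/(205.4²·206.4) = 0.000946.

0.000946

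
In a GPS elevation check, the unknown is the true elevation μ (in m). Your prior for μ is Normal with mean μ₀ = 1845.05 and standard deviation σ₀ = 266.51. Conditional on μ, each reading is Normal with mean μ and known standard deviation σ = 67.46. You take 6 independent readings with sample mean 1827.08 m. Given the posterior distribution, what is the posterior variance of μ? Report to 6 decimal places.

750.461388

For Normal data with known variance σ², a Normal(μ₀, σ₀²) prior on μ is conjugate. Posterior precision = 1/σ₀² + n/σ²; posterior mean is the precision-weighted average of μ₀ and x̄.
σ₀² = 266.51² = 71027.5801, σ² = 67.46² = 4550.8516; σ² + n·σ₀² = 4550.8516 + 6·71027.5801 = 430716.3322.
Posterior precision = 1/σ₀² + n/σ² = 1/71027.5801 + 6/4550.8516 = (σ² + n·σ₀²)/(σ₀²σ²) = 430716.3322/(71027.5801·4550.8516); posterior variance σₙ² = σ₀²σ²/(σ² + n·σ₀²) = 71027.5801·4550.8516/430716.3322 = 750.461388.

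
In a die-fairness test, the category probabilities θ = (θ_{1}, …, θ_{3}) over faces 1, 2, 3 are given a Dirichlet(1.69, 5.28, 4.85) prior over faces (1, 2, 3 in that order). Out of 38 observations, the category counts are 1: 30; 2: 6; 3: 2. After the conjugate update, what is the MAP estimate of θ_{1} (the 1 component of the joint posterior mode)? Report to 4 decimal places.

0.6555

The Dirichlet prior is conjugate to the Multinomial likelihood: each posterior αⱼ = prior αⱼ + observed count nⱼ.
Posterior concentration: (31.69, 11.28, 6.85), total = 49.82.
Joint mode component: (α_{1}−1)/(Σα−K) = 30.69/46.82 = 0.6555.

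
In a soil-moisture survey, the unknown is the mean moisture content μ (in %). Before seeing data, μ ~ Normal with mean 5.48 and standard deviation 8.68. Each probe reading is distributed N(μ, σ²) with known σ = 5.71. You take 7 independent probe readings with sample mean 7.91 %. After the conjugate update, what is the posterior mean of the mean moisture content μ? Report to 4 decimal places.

For Normal data with known variance σ², a Normal(μ₀, σ₀²) prior on μ is conjugate. Posterior precision = 1/σ₀² + n/σ²; posterior mean is the precision-weighted average of μ₀ and x̄.
n·x̄ = 7·7.91 = 55.37.
σ₀² = 8.68² = 75.3424, σ² = 5.71² = 32.6041; σ² + n·σ₀² = 32.6041 + 7·75.3424 = 560.0009.
Posterior mean = (μ₀/σ₀² + n·x̄/σ²)/(1/σ₀² + n/σ²) = (σ²·μ₀ + σ₀²·n·x̄)/(σ² + n·σ₀²) = (32.6041·5.48 + 75.3424·55.37)/560.0009 = 4350.379156/560.0009 = 7.7685.

7.7685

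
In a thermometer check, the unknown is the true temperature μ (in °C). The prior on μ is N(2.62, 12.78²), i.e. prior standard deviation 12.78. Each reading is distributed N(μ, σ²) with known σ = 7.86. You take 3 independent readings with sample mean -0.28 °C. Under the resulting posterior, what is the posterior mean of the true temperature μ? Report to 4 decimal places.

0.0447

For Normal data with known variance σ², a Normal(μ₀, σ₀²) prior on μ is conjugate. Posterior precision = 1/σ₀² + n/σ²; posterior mean is the precision-weighted average of μ₀ and x̄.
n·x̄ = 3·(-0.28) = -0.84.
σ₀² = 12.78² = 163.3284, σ² = 7.86² = 61.7796; σ² + n·σ₀² = 61.7796 + 3·163.3284 = 551.7648.
Posterior mean = (μ₀/σ₀² + n·x̄/σ²)/(1/σ₀² + n/σ²) = (σ²·μ₀ + σ₀²·n·x̄)/(σ² + n·σ₀²) = (61.7796·2.62 + 163.3284·(-0.84))/551.7648 = 24.666696/551.7648 = 0.0447.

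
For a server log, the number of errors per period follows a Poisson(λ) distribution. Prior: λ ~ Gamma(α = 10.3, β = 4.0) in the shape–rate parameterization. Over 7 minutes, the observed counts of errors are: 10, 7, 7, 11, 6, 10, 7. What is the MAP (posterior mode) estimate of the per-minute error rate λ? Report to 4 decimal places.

6.1182

With a Gamma(shape α, rate β) prior, the Poisson likelihood is conjugate: the posterior is Gamma(α + ΣXᵢ, β + n).
Sum of counts S = 58 over n = 7 minutes.
Posterior: Gamma(α+S, β+n) = Gamma(10.3+58, 4.0+7) = Gamma(68.3, 11.0).
Mode of Gamma(α,β) for α≥1 is (α−1)/β = 67.3/11.0 = 6.1182.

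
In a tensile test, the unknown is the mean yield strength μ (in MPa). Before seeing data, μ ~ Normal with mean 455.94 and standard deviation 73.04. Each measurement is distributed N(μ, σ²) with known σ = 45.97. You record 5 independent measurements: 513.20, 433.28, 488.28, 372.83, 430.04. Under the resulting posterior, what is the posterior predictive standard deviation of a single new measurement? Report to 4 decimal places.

For Normal data with known variance σ², a Normal(μ₀, σ₀²) prior on μ is conjugate. Posterior precision = 1/σ₀² + n/σ²; posterior mean is the precision-weighted average of μ₀ and x̄.
σ₀² = 73.04² = 5334.8416, σ² = 45.97² = 2113.2409; σ² + n·σ₀² = 2113.2409 + 5·5334.8416 = 28787.4489.
Posterior precision = 1/σ₀² + n/σ² = 1/5334.8416 + 5/2113.2409 = (σ² + n·σ₀²)/(σ₀²σ²) = 28787.4489/(5334.8416·2113.2409); posterior variance σₙ² = σ₀²σ²/(σ² + n·σ₀²) = 5334.8416·2113.2409/28787.4489 = 391.622248.
Predictive variance for one new observation = σₙ² + σ² = 5334.8416·2113.2409/28787.4489 + 2113.2409 = σ²·(σ₀² + 28787.4489)/28787.4489 = 2113.2409·34122.2905/28787.4489 = 2504.863148; SD = √(2113.2409·34122.2905/28787.4489) = 50.0486.

50.0486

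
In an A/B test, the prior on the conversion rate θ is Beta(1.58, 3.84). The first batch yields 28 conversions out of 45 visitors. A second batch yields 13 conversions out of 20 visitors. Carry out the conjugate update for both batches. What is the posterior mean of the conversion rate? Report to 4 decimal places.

The Beta prior is conjugate to a Binomial/Bernoulli likelihood; the update adds successes to α and failures to β.
After batch 1: Beta(1.58+28, 3.84+17) = Beta(29.58, 20.84).
After batch 2: Beta(29.58+13, 20.84+7) = Beta(42.58, 27.84).
Posterior mean = α/(α+β) = 42.58/70.42 = 0.6047.

0.6047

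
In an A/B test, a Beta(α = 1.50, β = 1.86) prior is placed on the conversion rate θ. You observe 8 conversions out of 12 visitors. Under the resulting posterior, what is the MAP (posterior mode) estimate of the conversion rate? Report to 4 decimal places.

0.6362

The Beta prior is conjugate to a Binomial/Bernoulli likelihood; the update adds successes to α and failures to β.
Posterior: Beta(α+k, β+n−k) = Beta(1.50+8, 1.86+4) = Beta(9.50, 5.86).
Mode of Beta(a,b) for a,b>1 is (a−1)/(a+b−2) = 8.50/13.36 = 0.6362.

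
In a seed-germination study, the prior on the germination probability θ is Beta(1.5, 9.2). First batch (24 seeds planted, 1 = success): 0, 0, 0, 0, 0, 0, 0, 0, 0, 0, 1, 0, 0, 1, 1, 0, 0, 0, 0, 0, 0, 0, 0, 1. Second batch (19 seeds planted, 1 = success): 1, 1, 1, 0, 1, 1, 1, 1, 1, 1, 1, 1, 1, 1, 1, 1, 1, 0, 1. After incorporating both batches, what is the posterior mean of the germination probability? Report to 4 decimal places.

0.4190

The Beta prior is conjugate to a Binomial/Bernoulli likelihood; the update adds successes to α and failures to β.
After batch 1: Beta(1.5+4, 9.2+20) = Beta(5.5, 29.2).
After batch 2: Beta(5.5+17, 29.2+2) = Beta(22.5, 31.2).
Posterior mean = α/(α+β) = 22.5/53.7 = 0.4190.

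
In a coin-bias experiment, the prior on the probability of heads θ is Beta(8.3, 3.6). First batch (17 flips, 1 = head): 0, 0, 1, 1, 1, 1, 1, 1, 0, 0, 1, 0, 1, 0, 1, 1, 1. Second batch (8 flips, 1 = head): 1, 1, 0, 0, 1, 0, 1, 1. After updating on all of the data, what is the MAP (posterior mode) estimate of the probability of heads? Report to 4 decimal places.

0.6676

The Beta prior is conjugate to a Binomial/Bernoulli likelihood; the update adds successes to α and failures to β.
After batch 1: Beta(8.3+11, 3.6+6) = Beta(19.3, 9.6).
After batch 2: Beta(19.3+5, 9.6+3) = Beta(24.3, 12.6).
Mode of Beta(a,b) for a,b>1 is (a−1)/(a+b−2) = 23.3/34.9 = 0.6676.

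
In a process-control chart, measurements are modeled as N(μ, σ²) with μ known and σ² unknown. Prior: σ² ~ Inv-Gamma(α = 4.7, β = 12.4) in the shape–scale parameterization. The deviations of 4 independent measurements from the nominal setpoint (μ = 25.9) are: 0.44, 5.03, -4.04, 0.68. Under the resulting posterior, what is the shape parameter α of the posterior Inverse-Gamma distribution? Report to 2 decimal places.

With known mean μ and an Inverse-Gamma(α, β) prior on σ², the Normal likelihood is conjugate: posterior is Inv-Gamma(α + n/2, β + Σ(xᵢ−μ)²/2).
Σ(xᵢ−μ)² = (0.44)² + (5.03)² + (-4.04)² + (0.68)² = 42.2785.
Posterior: Inv-Gamma(4.7 + 4/2, 12.4 + 42.2785/2) = Inv-Gamma(6.70, 33.53925).
Posterior α = 6.70.

6.70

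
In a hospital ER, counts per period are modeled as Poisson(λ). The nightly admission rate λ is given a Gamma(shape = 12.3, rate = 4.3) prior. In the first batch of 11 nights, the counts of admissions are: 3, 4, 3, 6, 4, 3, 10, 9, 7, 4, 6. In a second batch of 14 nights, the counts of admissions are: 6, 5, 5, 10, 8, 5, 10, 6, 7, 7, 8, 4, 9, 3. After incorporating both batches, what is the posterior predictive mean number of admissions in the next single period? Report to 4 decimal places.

5.6075

With a Gamma(shape α, rate β) prior, the Poisson likelihood is conjugate: the posterior is Gamma(α + ΣXᵢ, β + n).
Batch 1: sum of counts S = 59 over n = 11 nights.
After batch 1: Gamma(α+S, β+n) = Gamma(12.3+59, 4.3+11) = Gamma(71.3, 15.3).
Batch 2: sum of counts S = 93 over n = 14 nights.
After batch 2: Gamma(α+S, β+n) = Gamma(71.3+93, 15.3+14) = Gamma(164.3, 29.3).
The predictive distribution for one future period is NegBinom with mean α/β = 5.6075.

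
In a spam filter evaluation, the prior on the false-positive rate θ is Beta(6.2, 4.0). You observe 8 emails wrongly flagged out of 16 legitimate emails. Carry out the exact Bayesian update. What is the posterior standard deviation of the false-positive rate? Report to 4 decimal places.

0.0955

The Beta prior is conjugate to a Binomial/Bernoulli likelihood; the update adds successes to α and failures to β.
Posterior: Beta(α+k, β+n−k) = Beta(6.2+8, 4.0+8) = Beta(14.2, 12.0).
Var = αβ/((α+β)²(α+β+1)) = 14.2·12.0/(26.2²·27.2) = 0.00912637; SD = √0.00912637 = 0.0955.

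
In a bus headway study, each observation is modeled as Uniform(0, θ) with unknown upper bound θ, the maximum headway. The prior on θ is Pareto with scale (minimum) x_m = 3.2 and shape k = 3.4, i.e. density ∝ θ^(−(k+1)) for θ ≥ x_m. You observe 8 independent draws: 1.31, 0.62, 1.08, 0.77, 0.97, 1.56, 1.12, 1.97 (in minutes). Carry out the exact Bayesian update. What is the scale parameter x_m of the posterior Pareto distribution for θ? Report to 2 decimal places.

3.20

A Pareto(scale x_m, shape k) prior on the upper bound θ of Uniform(0, θ) is conjugate: posterior is Pareto(max(x_m, max xᵢ), k + n).
Sample maximum = 1.97; prior scale x_m = 3.2 → posterior scale = max = 3.20.
Posterior shape = 3.4 + 8 = 11.4.
Posterior scale x_m = 3.20.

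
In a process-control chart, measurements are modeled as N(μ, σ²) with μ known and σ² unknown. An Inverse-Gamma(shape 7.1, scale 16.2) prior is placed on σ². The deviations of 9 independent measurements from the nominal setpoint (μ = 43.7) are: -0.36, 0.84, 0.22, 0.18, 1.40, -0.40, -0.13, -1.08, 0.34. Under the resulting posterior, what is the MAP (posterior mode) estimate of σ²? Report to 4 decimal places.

With known mean μ and an Inverse-Gamma(α, β) prior on σ², the Normal likelihood is conjugate: posterior is Inv-Gamma(α + n/2, β + Σ(xᵢ−μ)²/2).
Σ(xᵢ−μ)² = (-0.36)² + (0.84)² + (0.22)² + (0.18)² + (1.40)² + (-0.40)² + (-0.13)² + (-1.08)² + (0.34)² = 4.3349.
Posterior: Inv-Gamma(7.1 + 9/2, 16.2 + 4.3349/2) = Inv-Gamma(11.60, 18.36745).
Mode = β/(α+1) = 18.36745/12.60 = 1.4577.

1.4577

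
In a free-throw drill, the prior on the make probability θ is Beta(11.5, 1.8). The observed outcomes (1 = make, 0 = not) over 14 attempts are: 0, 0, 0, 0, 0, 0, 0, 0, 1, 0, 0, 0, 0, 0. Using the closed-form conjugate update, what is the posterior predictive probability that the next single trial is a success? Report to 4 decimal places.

0.4579

The Beta prior is conjugate to a Binomial/Bernoulli likelihood; the update adds successes to α and failures to β.
Posterior: Beta(α+k, β+n−k) = Beta(11.5+1, 1.8+13) = Beta(12.5, 14.8).
For a single future Bernoulli trial, P(success | data) = α/(α+β) = 0.4579.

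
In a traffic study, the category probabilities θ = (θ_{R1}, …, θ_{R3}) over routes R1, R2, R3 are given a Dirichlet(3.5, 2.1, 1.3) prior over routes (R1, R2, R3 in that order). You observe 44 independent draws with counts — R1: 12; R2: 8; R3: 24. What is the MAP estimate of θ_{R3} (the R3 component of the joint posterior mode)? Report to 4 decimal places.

The Dirichlet prior is conjugate to the Multinomial likelihood: each posterior αⱼ = prior αⱼ + observed count nⱼ.
Posterior concentration: (15.5, 10.1, 25.3), total = 50.9.
Joint mode component: (α_{R3}−1)/(Σα−K) = 24.3/47.9 = 0.5073.

0.5073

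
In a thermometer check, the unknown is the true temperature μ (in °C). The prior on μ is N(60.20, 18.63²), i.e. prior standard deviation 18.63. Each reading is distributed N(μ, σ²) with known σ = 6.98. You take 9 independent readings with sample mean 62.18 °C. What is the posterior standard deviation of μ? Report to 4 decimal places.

For Normal data with known variance σ², a Normal(μ₀, σ₀²) prior on μ is conjugate. Posterior precision = 1/σ₀² + n/σ²; posterior mean is the precision-weighted average of μ₀ and x̄.
σ₀² = 18.63² = 347.0769, σ² = 6.98² = 48.7204; σ² + n·σ₀² = 48.7204 + 9·347.0769 = 3172.4125.
Posterior precision = 1/σ₀² + n/σ² = 1/347.0769 + 9/48.7204 = (σ² + n·σ₀²)/(σ₀²σ²) = 3172.4125/(347.0769·48.7204); posterior variance σₙ² = σ₀²σ²/(σ² + n·σ₀²) = 347.0769·48.7204/3172.4125 = 5.330242.
Posterior SD = √σₙ² = √(347.0769·48.7204/3172.4125) = 2.3087.

2.3087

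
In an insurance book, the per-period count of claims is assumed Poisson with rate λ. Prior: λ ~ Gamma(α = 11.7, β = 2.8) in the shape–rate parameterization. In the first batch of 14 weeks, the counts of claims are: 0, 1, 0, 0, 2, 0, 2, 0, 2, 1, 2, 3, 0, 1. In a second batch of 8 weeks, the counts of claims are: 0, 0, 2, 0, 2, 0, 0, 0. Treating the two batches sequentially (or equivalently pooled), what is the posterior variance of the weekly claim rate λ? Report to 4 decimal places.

With a Gamma(shape α, rate β) prior, the Poisson likelihood is conjugate: the posterior is Gamma(α + ΣXᵢ, β + n).
Batch 1: sum of counts S = 14 over n = 14 weeks.
After batch 1: Gamma(α+S, β+n) = Gamma(11.7+14, 2.8+14) = Gamma(25.7, 16.8).
Batch 2: sum of counts S = 4 over n = 8 weeks.
After batch 2: Gamma(α+S, β+n) = Gamma(25.7+4, 16.8+8) = Gamma(29.7, 24.8).
Var = α/β² = 29.7/24.8² = 0.0483.

0.0483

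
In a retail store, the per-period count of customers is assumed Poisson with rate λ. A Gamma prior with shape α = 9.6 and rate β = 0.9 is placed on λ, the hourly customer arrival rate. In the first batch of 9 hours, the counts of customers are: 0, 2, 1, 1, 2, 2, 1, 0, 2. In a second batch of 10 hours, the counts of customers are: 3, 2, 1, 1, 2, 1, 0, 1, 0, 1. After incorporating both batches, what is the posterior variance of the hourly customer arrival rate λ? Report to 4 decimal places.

With a Gamma(shape α, rate β) prior, the Poisson likelihood is conjugate: the posterior is Gamma(α + ΣXᵢ, β + n).
Batch 1: sum of counts S = 11 over n = 9 hours.
After batch 1: Gamma(α+S, β+n) = Gamma(9.6+11, 0.9+9) = Gamma(20.6, 9.9).
Batch 2: sum of counts S = 12 over n = 10 hours.
After batch 2: Gamma(α+S, β+n) = Gamma(20.6+12, 9.9+10) = Gamma(32.6, 19.9).
Var = α/β² = 32.6/19.9² = 0.0823.

0.0823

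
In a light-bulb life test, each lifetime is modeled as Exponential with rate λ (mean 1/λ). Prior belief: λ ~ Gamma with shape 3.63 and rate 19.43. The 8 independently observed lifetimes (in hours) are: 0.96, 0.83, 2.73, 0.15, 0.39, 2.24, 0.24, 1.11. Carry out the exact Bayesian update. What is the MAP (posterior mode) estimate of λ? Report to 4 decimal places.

With a Gamma(shape α, rate β) prior on the exponential rate λ, the posterior after n observations with total T = Σxᵢ is Gamma(α+n, β+T).
Sum of observations T = 8.65 hours; n = 8.
Posterior: Gamma(3.63+8, 19.43+8.65) = Gamma(11.63, 28.08).
Mode = (α−1)/β = 0.3786.

0.3786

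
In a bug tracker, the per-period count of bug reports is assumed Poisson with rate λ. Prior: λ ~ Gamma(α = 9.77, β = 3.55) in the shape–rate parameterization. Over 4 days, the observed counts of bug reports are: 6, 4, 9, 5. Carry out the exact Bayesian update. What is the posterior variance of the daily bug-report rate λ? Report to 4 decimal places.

0.5924

With a Gamma(shape α, rate β) prior, the Poisson likelihood is conjugate: the posterior is Gamma(α + ΣXᵢ, β + n).
Sum of counts S = 24 over n = 4 days.
Posterior: Gamma(α+S, β+n) = Gamma(9.77+24, 3.55+4) = Gamma(33.77, 7.55).
Var = α/β² = 33.77/7.55² = 0.5924.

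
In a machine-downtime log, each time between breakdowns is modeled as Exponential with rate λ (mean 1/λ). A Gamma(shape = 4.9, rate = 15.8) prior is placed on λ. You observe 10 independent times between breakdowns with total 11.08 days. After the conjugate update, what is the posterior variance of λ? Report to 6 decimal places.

0.020622

With a Gamma(shape α, rate β) prior on the exponential rate λ, the posterior after n observations with total T = Σxᵢ is Gamma(α+n, β+T).
Posterior: Gamma(4.9+10, 15.8+11.08) = Gamma(14.9, 26.88).
Var = α/β² = 0.020622.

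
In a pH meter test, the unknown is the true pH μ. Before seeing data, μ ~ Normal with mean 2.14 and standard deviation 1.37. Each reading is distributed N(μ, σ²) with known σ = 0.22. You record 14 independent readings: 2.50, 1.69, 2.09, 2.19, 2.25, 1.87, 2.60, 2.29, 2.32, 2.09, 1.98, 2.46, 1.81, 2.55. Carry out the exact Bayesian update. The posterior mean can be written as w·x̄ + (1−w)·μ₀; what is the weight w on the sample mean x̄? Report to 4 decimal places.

0.9982

For Normal data with known variance σ², a Normal(μ₀, σ₀²) prior on μ is conjugate. Posterior precision = 1/σ₀² + n/σ²; posterior mean is the precision-weighted average of μ₀ and x̄.
σ₀² = 1.37² = 1.8769, σ² = 0.22² = 0.0484. Prior precision 1/σ₀² = 1/1.8769; data precision n/σ² = 14/0.0484.
w = (n/σ²)/(1/σ₀² + n/σ²) = n·σ₀²/(σ² + n·σ₀²) = 14·1.8769/(0.0484 + 14·1.8769) = 26.2766/26.325 = 0.9982.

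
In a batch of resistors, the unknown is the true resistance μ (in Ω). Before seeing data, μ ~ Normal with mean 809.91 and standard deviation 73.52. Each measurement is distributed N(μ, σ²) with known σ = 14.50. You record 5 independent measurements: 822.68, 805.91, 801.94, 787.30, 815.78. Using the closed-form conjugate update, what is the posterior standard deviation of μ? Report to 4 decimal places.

For Normal data with known variance σ², a Normal(μ₀, σ₀²) prior on μ is conjugate. Posterior precision = 1/σ₀² + n/σ²; posterior mean is the precision-weighted average of μ₀ and x̄.
σ₀² = 73.52² = 5405.1904, σ² = 14.50² = 210.25; σ² + n·σ₀² = 210.25 + 5·5405.1904 = 27236.202.
Posterior precision = 1/σ₀² + n/σ² = 1/5405.1904 + 5/210.25 = (σ² + n·σ₀²)/(σ₀²σ²) = 27236.202/(5405.1904·210.25); posterior variance σₙ² = σ₀²σ²/(σ² + n·σ₀²) = 5405.1904·210.25/27236.202 = 41.725395.
Posterior SD = √σₙ² = √(5405.1904·210.25/27236.202) = 6.4595.

6.4595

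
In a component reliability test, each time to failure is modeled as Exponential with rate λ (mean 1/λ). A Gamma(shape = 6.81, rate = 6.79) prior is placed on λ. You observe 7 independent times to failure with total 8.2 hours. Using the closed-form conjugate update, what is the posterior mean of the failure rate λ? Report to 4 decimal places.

With a Gamma(shape α, rate β) prior on the exponential rate λ, the posterior after n observations with total T = Σxᵢ is Gamma(α+n, β+T).
Posterior: Gamma(6.81+7, 6.79+8.2) = Gamma(13.81, 14.99).
Posterior mean of λ = α/β = 13.81/14.99 = 0.9213.

0.9213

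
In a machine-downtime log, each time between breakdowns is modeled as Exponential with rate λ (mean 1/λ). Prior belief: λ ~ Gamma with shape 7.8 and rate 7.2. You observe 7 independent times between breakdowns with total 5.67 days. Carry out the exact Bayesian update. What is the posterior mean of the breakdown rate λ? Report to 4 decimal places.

1.1500

With a Gamma(shape α, rate β) prior on the exponential rate λ, the posterior after n observations with total T = Σxᵢ is Gamma(α+n, β+T).
Posterior: Gamma(7.8+7, 7.2+5.67) = Gamma(14.8, 12.87).
Posterior mean of λ = α/β = 14.8/12.87 = 1.1500.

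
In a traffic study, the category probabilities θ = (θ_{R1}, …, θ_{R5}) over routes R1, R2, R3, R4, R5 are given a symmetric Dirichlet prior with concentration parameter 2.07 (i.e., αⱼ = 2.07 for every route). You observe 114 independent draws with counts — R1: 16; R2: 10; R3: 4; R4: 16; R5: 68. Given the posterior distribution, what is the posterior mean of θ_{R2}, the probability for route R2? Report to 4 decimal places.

0.0971

The Dirichlet prior is conjugate to the Multinomial likelihood: each posterior αⱼ = prior αⱼ + observed count nⱼ.
Posterior concentration: (18.07, 12.07, 6.07, 18.07, 70.07), total = 124.35.
E[θ_{R2}|data] = α_{R2}/Σα = 12.07/124.35 = 0.0971.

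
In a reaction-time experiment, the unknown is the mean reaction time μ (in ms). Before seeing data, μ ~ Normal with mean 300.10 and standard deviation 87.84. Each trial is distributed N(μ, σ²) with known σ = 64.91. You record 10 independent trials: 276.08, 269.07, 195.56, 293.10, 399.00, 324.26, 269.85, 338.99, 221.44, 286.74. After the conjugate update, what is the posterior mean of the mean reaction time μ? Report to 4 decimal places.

288.0661

For Normal data with known variance σ², a Normal(μ₀, σ₀²) prior on μ is conjugate. Posterior precision = 1/σ₀² + n/σ²; posterior mean is the precision-weighted average of μ₀ and x̄.
Σxᵢ = 276.08 + 269.07 + 195.56 + 293.10 + 399.00 + 324.26 + 269.85 + 338.99 + 221.44 + 286.74 = 2874.09, so n·x̄ = 2874.09.
σ₀² = 87.84² = 7715.8656, σ² = 64.91² = 4213.3081; σ² + n·σ₀² = 4213.3081 + 10·7715.8656 = 81371.9641.
Posterior mean = (μ₀/σ₀² + n·x̄/σ²)/(1/σ₀² + n/σ²) = (σ²·μ₀ + σ₀²·n·x̄)/(σ² + n·σ₀²) = (4213.3081·300.10 + 7715.8656·2874.09)/81371.9641 = 23440505.923114/81371.9641 = 288.0661.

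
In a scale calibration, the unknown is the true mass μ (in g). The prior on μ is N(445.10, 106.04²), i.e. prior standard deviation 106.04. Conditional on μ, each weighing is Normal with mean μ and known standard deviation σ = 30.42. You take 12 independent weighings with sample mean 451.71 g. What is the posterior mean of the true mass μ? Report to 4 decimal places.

For Normal data with known variance σ², a Normal(μ₀, σ₀²) prior on μ is conjugate. Posterior precision = 1/σ₀² + n/σ²; posterior mean is the precision-weighted average of μ₀ and x̄.
n·x̄ = 12·451.71 = 5420.52.
σ₀² = 106.04² = 11244.4816, σ² = 30.42² = 925.3764; σ² + n·σ₀² = 925.3764 + 12·11244.4816 = 135859.1556.
Posterior mean = (μ₀/σ₀² + n·x̄/σ²)/(1/σ₀² + n/σ²) = (σ²·μ₀ + σ₀²·n·x̄)/(σ² + n·σ₀²) = (925.3764·445.10 + 11244.4816·5420.52)/135859.1556 = 61362822.438072/135859.1556 = 451.6650.

451.6650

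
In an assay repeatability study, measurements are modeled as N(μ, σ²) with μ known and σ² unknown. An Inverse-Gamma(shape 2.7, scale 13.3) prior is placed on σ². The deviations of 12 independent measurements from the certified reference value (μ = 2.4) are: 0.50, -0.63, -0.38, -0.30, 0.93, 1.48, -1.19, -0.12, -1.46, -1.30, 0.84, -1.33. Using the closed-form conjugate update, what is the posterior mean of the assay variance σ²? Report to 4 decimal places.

2.4846

With known mean μ and an Inverse-Gamma(α, β) prior on σ², the Normal likelihood is conjugate: posterior is Inv-Gamma(α + n/2, β + Σ(xᵢ−μ)²/2).
Σ(xᵢ−μ)² = (0.50)² + (-0.63)² + (-0.38)² + (-0.30)² + (0.93)² + (1.48)² + (-1.19)² + (-0.12)² + (-1.46)² + (-1.30)² + (0.84)² + (-1.33)² = 11.6632.
Posterior: Inv-Gamma(2.7 + 12/2, 13.3 + 11.6632/2) = Inv-Gamma(8.70, 19.13160).
E[σ²|data] = β/(α−1) = 19.13160/7.70 = 2.4846.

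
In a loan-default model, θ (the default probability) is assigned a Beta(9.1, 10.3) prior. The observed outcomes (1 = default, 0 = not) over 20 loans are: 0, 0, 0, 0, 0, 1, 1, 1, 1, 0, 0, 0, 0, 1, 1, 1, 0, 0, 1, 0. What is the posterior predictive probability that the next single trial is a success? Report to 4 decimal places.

The Beta prior is conjugate to a Binomial/Bernoulli likelihood; the update adds successes to α and failures to β.
Posterior: Beta(α+k, β+n−k) = Beta(9.1+8, 10.3+12) = Beta(17.1, 22.3).
For a single future Bernoulli trial, P(success | data) = α/(α+β) = 0.4340.

0.4340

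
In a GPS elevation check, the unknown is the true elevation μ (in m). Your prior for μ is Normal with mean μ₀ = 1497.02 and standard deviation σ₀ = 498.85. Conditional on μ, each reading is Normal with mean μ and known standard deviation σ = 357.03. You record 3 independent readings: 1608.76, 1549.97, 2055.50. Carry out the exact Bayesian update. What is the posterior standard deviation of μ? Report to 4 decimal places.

190.5079

For Normal data with known variance σ², a Normal(μ₀, σ₀²) prior on μ is conjugate. Posterior precision = 1/σ₀² + n/σ²; posterior mean is the precision-weighted average of μ₀ and x̄.
σ₀² = 498.85² = 248851.3225, σ² = 357.03² = 127470.4209; σ² + n·σ₀² = 127470.4209 + 3·248851.3225 = 874024.3884.
Posterior precision = 1/σ₀² + n/σ² = 1/248851.3225 + 3/127470.4209 = (σ² + n·σ₀²)/(σ₀²σ²) = 874024.3884/(248851.3225·127470.4209); posterior variance σₙ² = σ₀²σ²/(σ² + n·σ₀²) = 248851.3225·127470.4209/874024.3884 = 36293.246781.
Posterior SD = √σₙ² = √(248851.3225·127470.4209/874024.3884) = 190.5079.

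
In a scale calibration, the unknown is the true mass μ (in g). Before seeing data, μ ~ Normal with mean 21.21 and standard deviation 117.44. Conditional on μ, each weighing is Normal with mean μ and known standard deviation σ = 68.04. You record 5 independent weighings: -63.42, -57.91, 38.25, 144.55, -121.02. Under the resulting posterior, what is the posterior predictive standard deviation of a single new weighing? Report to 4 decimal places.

For Normal data with known variance σ², a Normal(μ₀, σ₀²) prior on μ is conjugate. Posterior precision = 1/σ₀² + n/σ²; posterior mean is the precision-weighted average of μ₀ and x̄.
σ₀² = 117.44² = 13792.1536, σ² = 68.04² = 4629.4416; σ² + n·σ₀² = 4629.4416 + 5·13792.1536 = 73590.2096.
Posterior precision = 1/σ₀² + n/σ² = 1/13792.1536 + 5/4629.4416 = (σ² + n·σ₀²)/(σ₀²σ²) = 73590.2096/(13792.1536·4629.4416); posterior variance σₙ² = σ₀²σ²/(σ² + n·σ₀²) = 13792.1536·4629.4416/73590.2096 = 867.642177.
Predictive variance for one new observation = σₙ² + σ² = 13792.1536·4629.4416/73590.2096 + 4629.4416 = σ²·(σ₀² + 73590.2096)/73590.2096 = 4629.4416·87382.3632/73590.2096 = 5497.083777; SD = √(4629.4416·87382.3632/73590.2096) = 74.1423.

74.1423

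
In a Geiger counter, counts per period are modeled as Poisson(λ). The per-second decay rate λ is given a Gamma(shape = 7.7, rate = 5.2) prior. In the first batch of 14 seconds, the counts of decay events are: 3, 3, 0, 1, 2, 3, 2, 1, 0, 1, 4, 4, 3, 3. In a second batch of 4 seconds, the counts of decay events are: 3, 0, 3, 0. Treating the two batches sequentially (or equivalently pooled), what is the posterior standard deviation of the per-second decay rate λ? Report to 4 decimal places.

With a Gamma(shape α, rate β) prior, the Poisson likelihood is conjugate: the posterior is Gamma(α + ΣXᵢ, β + n).
Batch 1: sum of counts S = 30 over n = 14 seconds.
After batch 1: Gamma(α+S, β+n) = Gamma(7.7+30, 5.2+14) = Gamma(37.7, 19.2).
Batch 2: sum of counts S = 6 over n = 4 seconds.
After batch 2: Gamma(α+S, β+n) = Gamma(37.7+6, 19.2+4) = Gamma(43.7, 23.2).
SD = √α/β = √43.7/23.2 = 0.2849.

0.2849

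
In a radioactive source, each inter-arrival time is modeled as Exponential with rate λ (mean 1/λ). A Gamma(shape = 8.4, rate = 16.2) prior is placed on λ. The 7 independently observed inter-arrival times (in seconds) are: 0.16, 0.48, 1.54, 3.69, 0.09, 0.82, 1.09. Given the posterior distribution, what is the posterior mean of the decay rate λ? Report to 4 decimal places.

0.6398

With a Gamma(shape α, rate β) prior on the exponential rate λ, the posterior after n observations with total T = Σxᵢ is Gamma(α+n, β+T).
Sum of observations T = 7.87 seconds; n = 7.
Posterior: Gamma(8.4+7, 16.2+7.87) = Gamma(15.4, 24.07).
Posterior mean of λ = α/β = 15.4/24.07 = 0.6398.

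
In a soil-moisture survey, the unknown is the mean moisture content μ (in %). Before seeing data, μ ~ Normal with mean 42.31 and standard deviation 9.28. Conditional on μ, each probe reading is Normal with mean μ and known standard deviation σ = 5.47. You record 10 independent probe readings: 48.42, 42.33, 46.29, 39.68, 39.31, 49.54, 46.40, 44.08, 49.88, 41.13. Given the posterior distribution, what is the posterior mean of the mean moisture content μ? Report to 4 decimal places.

For Normal data with known variance σ², a Normal(μ₀, σ₀²) prior on μ is conjugate. Posterior precision = 1/σ₀² + n/σ²; posterior mean is the precision-weighted average of μ₀ and x̄.
Σxᵢ = 48.42 + 42.33 + 46.29 + 39.68 + 39.31 + 49.54 + 46.40 + 44.08 + 49.88 + 41.13 = 447.06, so n·x̄ = 447.06.
σ₀² = 9.28² = 86.1184, σ² = 5.47² = 29.9209; σ² + n·σ₀² = 29.9209 + 10·86.1184 = 891.1049.
Posterior mean = (μ₀/σ₀² + n·x̄/σ²)/(1/σ₀² + n/σ²) = (σ²·μ₀ + σ₀²·n·x̄)/(σ² + n·σ₀²) = (29.9209·42.31 + 86.1184·447.06)/891.1049 = 39766.045183/891.1049 = 44.6255.

44.6255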